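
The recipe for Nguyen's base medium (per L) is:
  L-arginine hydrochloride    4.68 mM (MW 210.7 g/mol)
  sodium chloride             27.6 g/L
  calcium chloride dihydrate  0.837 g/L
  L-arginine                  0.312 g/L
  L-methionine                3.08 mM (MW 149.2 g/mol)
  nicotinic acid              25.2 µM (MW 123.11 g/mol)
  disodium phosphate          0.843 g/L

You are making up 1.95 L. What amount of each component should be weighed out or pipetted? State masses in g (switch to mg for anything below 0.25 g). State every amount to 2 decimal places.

Scale factor relative to 1 L: 1.95.
L-arginine hydrochloride: 4.68 mmol/L × 210.7 g/mol × 1.95 L ÷ 1000 = 1.92 g
sodium chloride: 27.6 g/L × 1.95 L = 53.82 g
calcium chloride dihydrate: 0.837 g/L × 1.95 L = 1.63 g
L-arginine: 0.312 g/L × 1.95 L = 0.61 g
L-methionine: 3.08 mmol/L × 149.2 g/mol × 1.95 L ÷ 1000 = 0.90 g
nicotinic acid: 25.2 µmol/L × 123.11 g/mol × 1.95 L ÷ 1000 = 6.05 mg
disodium phosphate: 0.843 g/L × 1.95 L = 1.64 g

L-arginine hydrochloride 1.92 g; sodium chloride 53.82 g; calcium chloride dihydrate 1.63 g; L-arginine 0.61 g; L-methionine 0.90 g; nicotinic acid 6.05 mg; disodium phosphate 1.64 g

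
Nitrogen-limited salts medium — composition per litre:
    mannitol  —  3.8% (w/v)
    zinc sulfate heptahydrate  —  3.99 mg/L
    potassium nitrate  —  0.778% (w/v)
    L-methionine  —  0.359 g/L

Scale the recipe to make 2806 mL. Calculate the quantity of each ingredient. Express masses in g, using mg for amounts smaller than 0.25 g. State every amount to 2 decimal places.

Scale factor relative to 1 L: 2.806.
mannitol: 3.8 g per 100 mL × 2806 mL ÷ 100 = 106.63 g
zinc sulfate heptahydrate: 3.99 mg/L × 2.806 L = 11.20 mg
potassium nitrate: 0.778 g per 100 mL × 2806 mL ÷ 100 = 21.83 g
L-methionine: 0.359 g/L × 2.806 L = 1.01 g

mannitol 106.63 g; zinc sulfate heptahydrate 11.20 mg; potassium nitrate 21.83 g; L-methionine 1.01 g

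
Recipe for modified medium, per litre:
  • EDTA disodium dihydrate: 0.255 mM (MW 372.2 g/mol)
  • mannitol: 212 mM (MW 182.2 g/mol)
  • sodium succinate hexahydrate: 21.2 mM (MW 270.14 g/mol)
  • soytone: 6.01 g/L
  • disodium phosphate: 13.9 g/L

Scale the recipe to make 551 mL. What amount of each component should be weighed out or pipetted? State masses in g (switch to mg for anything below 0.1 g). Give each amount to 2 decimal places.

EDTA disodium dihydrate 52.30 mg; mannitol 21.28 g; sodium succinate hexahydrate 3.16 g; soytone 3.31 g; disodium phosphate 7.66 g

Target volume = 551 mL = 0.551 L.
EDTA disodium dihydrate: 0.255 mmol/L × 372.2 mg/mmol × 0.551 L = 52.30 mg
mannitol: 212 mmol/L × 182.2 g/mol × 0.551 L ÷ 1000 = 21.28 g
sodium succinate hexahydrate: 21.2 mmol/L × 270.14 g/mol × 0.551 L ÷ 1000 = 3.16 g
soytone: 6.01 g/L × 0.551 L = 3.31 g
disodium phosphate: 13.9 g/L × 0.551 L = 7.66 g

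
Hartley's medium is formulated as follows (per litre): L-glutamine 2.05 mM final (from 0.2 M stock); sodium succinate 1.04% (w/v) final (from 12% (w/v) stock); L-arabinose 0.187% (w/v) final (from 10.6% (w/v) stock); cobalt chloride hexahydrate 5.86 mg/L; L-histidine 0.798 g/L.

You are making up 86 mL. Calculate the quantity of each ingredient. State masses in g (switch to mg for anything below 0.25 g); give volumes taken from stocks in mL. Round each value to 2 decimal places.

Scale factor relative to 1 L: 0.086.
L-glutamine: dilute stock: 2.05 mM × 86 mL ÷ 200 mM = 0.88 mL
sodium succinate: C1V1 = C2V2 → 1.04% ÷ 12% × 86 mL = 7.45 mL
L-arabinose: dilute stock: 0.187% ÷ 10.6% × 86 mL = 1.52 mL
cobalt chloride hexahydrate: 5.86 mg/L × 0.086 L = 0.50 mg
L-histidine: 0.798 g/L × 0.086 L = 0.068628 g = 68.63 mg

L-glutamine 0.88 mL; sodium succinate 7.45 mL; L-arabinose 1.52 mL; cobalt chloride hexahydrate 0.50 mg; L-histidine 68.63 mg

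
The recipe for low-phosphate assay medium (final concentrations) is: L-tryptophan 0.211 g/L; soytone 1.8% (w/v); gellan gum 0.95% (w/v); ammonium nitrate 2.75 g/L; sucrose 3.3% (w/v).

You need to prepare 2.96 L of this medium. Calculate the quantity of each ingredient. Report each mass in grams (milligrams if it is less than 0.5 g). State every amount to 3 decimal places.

Scale factor relative to 1 L: 2.96.
L-tryptophan: 0.211 g/L × 2.96 L = 0.625 g
soytone: 1.8 g per 100 mL × 2960 mL ÷ 100 = 53.280 g
gellan gum: 0.95 g per 100 mL × 2960 mL ÷ 100 = 28.120 g
ammonium nitrate: 2.75 g/L × 2.96 L = 8.140 g
sucrose: 3.3% w/v = 33 g/L → 33 × 2.96 L = 97.680 g

L-tryptophan 0.625 g; soytone 53.280 g; gellan gum 28.120 g; ammonium nitrate 8.140 g; sucrose 97.680 g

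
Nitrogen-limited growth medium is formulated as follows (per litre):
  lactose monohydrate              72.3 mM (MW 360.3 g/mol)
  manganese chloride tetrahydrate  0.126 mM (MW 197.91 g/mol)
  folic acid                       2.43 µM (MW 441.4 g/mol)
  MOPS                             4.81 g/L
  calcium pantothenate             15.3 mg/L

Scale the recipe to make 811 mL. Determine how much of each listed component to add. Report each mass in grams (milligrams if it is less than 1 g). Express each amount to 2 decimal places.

lactose monohydrate 21.13 g; manganese chloride tetrahydrate 20.22 mg; folic acid 0.87 mg; MOPS 3.90 g; calcium pantothenate 12.41 mg

Target volume = 811 mL = 0.811 L.
lactose monohydrate: 72.3 mmol/L × 360.3 g/mol × 0.811 L ÷ 1000 = 21.13 g
manganese chloride tetrahydrate: 0.126 mmol/L × 197.91 mg/mmol × 0.811 L = 20.22 mg
folic acid: 2.43 µmol/L × 441.4 g/mol × 0.811 L ÷ 1000 = 0.87 mg
MOPS: 4.81 g/L × 0.811 L = 3.90 g
calcium pantothenate: 15.3 mg/L × 0.811 L = 12.41 mg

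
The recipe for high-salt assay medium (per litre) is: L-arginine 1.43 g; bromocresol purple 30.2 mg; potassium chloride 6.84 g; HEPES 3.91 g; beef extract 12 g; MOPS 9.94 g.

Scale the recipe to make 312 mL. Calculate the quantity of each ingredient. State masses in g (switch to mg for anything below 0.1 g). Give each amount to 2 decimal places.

L-arginine 0.45 g; bromocresol purple 9.42 mg; potassium chloride 2.13 g; HEPES 1.22 g; beef extract 3.74 g; MOPS 3.10 g

Ratio of target to recipe volume: 312 / 1000 = 0.312.
L-arginine: 1.43 g × (312 mL / 1000 mL) = 0.45 g
bromocresol purple: 30.2 mg × (312 mL / 1000 mL) = 9.42 mg
potassium chloride: 6.84 g × (312 mL / 1000 mL) = 2.13 g
HEPES: 3.91 g × (312 mL / 1000 mL) = 1.22 g
beef extract: 12 g × (312 mL / 1000 mL) = 3.74 g
MOPS: 9.94 g × (312 mL / 1000 mL) = 3.10 g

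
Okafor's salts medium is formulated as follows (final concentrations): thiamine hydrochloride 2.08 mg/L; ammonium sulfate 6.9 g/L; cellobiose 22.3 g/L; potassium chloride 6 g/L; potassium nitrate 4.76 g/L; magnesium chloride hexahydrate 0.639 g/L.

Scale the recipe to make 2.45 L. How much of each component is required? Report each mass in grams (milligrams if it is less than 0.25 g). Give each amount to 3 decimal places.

thiamine hydrochloride 5.096 mg; ammonium sulfate 16.905 g; cellobiose 54.635 g; potassium chloride 14.700 g; potassium nitrate 11.662 g; magnesium chloride hexahydrate 1.566 g

Working volume: 2.45 L.
thiamine hydrochloride: 2.08 mg/L × 2.45 L = 5.096 mg
ammonium sulfate: 6.9 g/L × 2.45 L = 16.905 g
cellobiose: 22.3 g/L × 2.45 L = 54.635 g
potassium chloride: 6 g/L × 2.45 L = 14.700 g
potassium nitrate: 4.76 g/L × 2.45 L = 11.662 g
magnesium chloride hexahydrate: 0.639 g/L × 2.45 L = 1.566 g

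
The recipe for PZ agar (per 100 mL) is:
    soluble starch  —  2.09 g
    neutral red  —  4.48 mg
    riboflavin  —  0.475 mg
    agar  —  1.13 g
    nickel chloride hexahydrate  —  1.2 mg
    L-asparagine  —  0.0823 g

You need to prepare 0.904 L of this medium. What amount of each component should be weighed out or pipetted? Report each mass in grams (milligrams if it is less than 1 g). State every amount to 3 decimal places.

Ratio of target to recipe volume: 904 / 100 = 9.04.
soluble starch: 2.09 g × (904 mL / 100 mL) = 18.894 g
neutral red: 4.48 mg × (904 mL / 100 mL) = 40.499 mg
riboflavin: 0.475 mg × (904 mL / 100 mL) = 4.294 mg
agar: 1.13 g × (904 mL / 100 mL) = 10.215 g
nickel chloride hexahydrate: 1.2 mg × (904 mL / 100 mL) = 10.848 mg
L-asparagine: 0.0823 g × (904 mL / 100 mL) = 0.743992 g = 743.992 mg

soluble starch 18.894 g; neutral red 40.499 mg; riboflavin 4.294 mg; agar 10.215 g; nickel chloride hexahydrate 10.848 mg; L-asparagine 743.992 mg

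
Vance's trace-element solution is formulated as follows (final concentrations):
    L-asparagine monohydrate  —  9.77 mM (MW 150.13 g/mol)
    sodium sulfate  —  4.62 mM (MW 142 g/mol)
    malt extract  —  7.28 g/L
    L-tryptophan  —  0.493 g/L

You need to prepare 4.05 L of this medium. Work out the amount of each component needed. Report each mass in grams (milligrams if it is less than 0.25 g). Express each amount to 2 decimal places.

L-asparagine monohydrate 5.94 g; sodium sulfate 2.66 g; malt extract 29.48 g; L-tryptophan 2.00 g

Scale factor relative to 1 L: 4.05.
L-asparagine monohydrate: 9.77 mmol/L × 150.13 g/mol × 4.05 L ÷ 1000 = 5.94 g
sodium sulfate: 4.62 mmol/L × 142 g/mol × 4.05 L ÷ 1000 = 2.66 g
malt extract: 7.28 g/L × 4.05 L = 29.48 g
L-tryptophan: 0.493 g/L × 4.05 L = 2.00 g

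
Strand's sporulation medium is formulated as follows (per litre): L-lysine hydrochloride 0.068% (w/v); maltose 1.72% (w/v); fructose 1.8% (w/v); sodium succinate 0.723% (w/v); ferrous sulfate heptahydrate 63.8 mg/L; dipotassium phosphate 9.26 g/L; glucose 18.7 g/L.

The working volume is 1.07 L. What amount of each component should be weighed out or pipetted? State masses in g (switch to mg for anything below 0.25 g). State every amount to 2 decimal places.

Working volume: 1.07 L.
L-lysine hydrochloride: 0.068 g per 100 mL × 1070 mL ÷ 100 = 0.73 g
maltose: 1.72 g per 100 mL × 1070 mL ÷ 100 = 18.40 g
fructose: 1.8 g per 100 mL × 1070 mL ÷ 100 = 19.26 g
sodium succinate: 0.723% w/v = 7.23 g/L → 7.23 × 1.07 L = 7.74 g
ferrous sulfate heptahydrate: 63.8 mg/L × 1.07 L = 68.27 mg
dipotassium phosphate: 9.26 g/L × 1.07 L = 9.91 g
glucose: 18.7 g/L × 1.07 L = 20.01 g

L-lysine hydrochloride 0.73 g; maltose 18.40 g; fructose 19.26 g; sodium succinate 7.74 g; ferrous sulfate heptahydrate 68.27 mg; dipotassium phosphate 9.91 g; glucose 20.01 g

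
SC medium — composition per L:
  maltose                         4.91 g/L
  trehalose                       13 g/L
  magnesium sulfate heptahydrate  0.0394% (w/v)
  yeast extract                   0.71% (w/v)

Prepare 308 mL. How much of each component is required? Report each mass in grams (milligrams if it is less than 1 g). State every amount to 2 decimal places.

maltose 1.51 g; trehalose 4.00 g; magnesium sulfate heptahydrate 121.35 mg; yeast extract 2.19 g

Target volume = 308 mL = 0.308 L.
maltose: 4.91 g/L × 0.308 L = 1.51 g
trehalose: 13 g/L × 0.308 L = 4.00 g
magnesium sulfate heptahydrate: 0.0394% w/v = 0.394 g/L → 0.394 × 0.308 L = 0.121352 g = 121.35 mg
yeast extract: 0.71% w/v = 7.1 g/L → 7.1 × 0.308 L = 2.19 g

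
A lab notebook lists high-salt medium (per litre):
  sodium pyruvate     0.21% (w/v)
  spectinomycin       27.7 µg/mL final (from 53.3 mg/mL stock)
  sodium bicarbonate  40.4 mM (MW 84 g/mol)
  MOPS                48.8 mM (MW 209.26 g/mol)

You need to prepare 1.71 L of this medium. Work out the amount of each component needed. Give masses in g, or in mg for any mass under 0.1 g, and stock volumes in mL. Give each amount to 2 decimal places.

sodium pyruvate 3.59 g; spectinomycin 0.89 mL; sodium bicarbonate 5.80 g; MOPS 17.46 g

Working volume: 1.71 L.
sodium pyruvate: 0.21% w/v = 2.1 g/L → 2.1 × 1.71 L = 3.59 g
spectinomycin: C1V1 = C2V2 → 27.7 µg/mL × 1710 mL ÷ 53300 µg/mL = 0.89 mL
sodium bicarbonate: 40.4 mmol/L × 84 g/mol × 1.71 L ÷ 1000 = 5.80 g
MOPS: 48.8 mmol/L × 209.26 g/mol × 1.71 L ÷ 1000 = 17.46 g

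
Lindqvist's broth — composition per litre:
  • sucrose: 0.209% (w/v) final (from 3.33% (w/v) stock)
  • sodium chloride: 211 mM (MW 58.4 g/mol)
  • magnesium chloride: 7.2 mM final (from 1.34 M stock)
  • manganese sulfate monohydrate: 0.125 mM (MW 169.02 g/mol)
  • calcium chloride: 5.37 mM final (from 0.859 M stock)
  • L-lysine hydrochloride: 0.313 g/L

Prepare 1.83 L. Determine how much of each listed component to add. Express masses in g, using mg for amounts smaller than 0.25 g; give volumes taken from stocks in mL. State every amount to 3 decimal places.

Scale factor relative to 1 L: 1.83.
sucrose: V = C2·V2/C1 = 0.209% ÷ 3.33% × 1830 mL = 114.856 mL
sodium chloride: 211 mmol/L × 58.4 g/mol × 1.83 L ÷ 1000 = 22.550 g
magnesium chloride: C1V1 = C2V2 → 7.2 mM × 1830 mL ÷ 1340 mM = 9.833 mL
manganese sulfate monohydrate: 0.125 mmol/L × 169.02 mg/mmol × 1.83 L = 38.663 mg
calcium chloride: V = C2·V2/C1 = 5.37 mM × 1830 mL ÷ 859 mM = 11.440 mL
L-lysine hydrochloride: 0.313 g/L × 1.83 L = 0.573 g

sucrose 114.856 mL; sodium chloride 22.550 g; magnesium chloride 9.833 mL; manganese sulfate monohydrate 38.663 mg; calcium chloride 11.440 mL; L-lysine hydrochloride 0.573 g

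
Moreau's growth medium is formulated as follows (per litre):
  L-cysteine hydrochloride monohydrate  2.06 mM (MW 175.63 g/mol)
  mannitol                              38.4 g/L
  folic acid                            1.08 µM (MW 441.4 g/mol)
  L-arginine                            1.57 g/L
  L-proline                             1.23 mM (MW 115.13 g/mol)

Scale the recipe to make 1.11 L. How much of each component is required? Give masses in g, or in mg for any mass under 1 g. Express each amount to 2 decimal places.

L-cysteine hydrochloride monohydrate 401.60 mg; mannitol 42.62 g; folic acid 0.53 mg; L-arginine 1.74 g; L-proline 157.19 mg

Scale factor relative to 1 L: 1.11.
L-cysteine hydrochloride monohydrate: 2.06 mmol/L × 175.63 mg/mmol × 1.11 L = 401.60 mg
mannitol: 38.4 g/L × 1.11 L = 42.62 g
folic acid: 1.08 µmol/L × 441.4 g/mol × 1.11 L ÷ 1000 = 0.53 mg
L-arginine: 1.57 g/L × 1.11 L = 1.74 g
L-proline: 1.23 mmol/L × 115.13 mg/mmol × 1.11 L = 157.19 mg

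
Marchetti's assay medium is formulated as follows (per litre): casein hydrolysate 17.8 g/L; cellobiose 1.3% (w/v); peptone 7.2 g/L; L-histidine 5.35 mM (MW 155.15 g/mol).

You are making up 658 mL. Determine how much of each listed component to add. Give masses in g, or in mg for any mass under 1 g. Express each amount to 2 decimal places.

Scale factor relative to 1 L: 0.658.
casein hydrolysate: 17.8 g/L × 0.658 L = 11.71 g
cellobiose: 1.3 g per 100 mL × 658 mL ÷ 100 = 8.55 g
peptone: 7.2 g/L × 0.658 L = 4.74 g
L-histidine: 5.35 mmol/L × 155.15 mg/mmol × 0.658 L = 546.17 mg

casein hydrolysate 11.71 g; cellobiose 8.55 g; peptone 4.74 g; L-histidine 546.17 mg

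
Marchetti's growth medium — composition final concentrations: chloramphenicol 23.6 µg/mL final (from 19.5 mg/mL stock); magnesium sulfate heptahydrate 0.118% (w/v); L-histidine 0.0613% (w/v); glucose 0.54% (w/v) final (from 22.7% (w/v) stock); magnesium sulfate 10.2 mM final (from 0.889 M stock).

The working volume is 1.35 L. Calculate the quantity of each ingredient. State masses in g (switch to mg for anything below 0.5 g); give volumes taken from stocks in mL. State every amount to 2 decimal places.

chloramphenicol 1.63 mL; magnesium sulfate heptahydrate 1.59 g; L-histidine 0.83 g; glucose 32.11 mL; magnesium sulfate 15.49 mL

Working volume: 1.35 L.
chloramphenicol: C1V1 = C2V2 → 23.6 µg/mL × 1350 mL ÷ 19500 µg/mL = 1.63 mL
magnesium sulfate heptahydrate: 0.118 g per 100 mL × 1350 mL ÷ 100 = 1.59 g
L-histidine: 0.0613% w/v = 0.613 g/L → 0.613 × 1.35 L = 0.83 g
glucose: C1V1 = C2V2 → 0.54% ÷ 22.7% × 1350 mL = 32.11 mL
magnesium sulfate: C1V1 = C2V2 → 10.2 mM × 1350 mL ÷ 889 mM = 15.49 mL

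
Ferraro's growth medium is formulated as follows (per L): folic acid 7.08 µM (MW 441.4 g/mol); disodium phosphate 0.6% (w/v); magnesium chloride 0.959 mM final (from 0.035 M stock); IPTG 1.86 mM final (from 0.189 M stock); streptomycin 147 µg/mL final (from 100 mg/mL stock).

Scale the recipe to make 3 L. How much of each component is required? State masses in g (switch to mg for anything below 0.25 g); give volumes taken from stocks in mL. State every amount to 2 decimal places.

folic acid 9.38 mg; disodium phosphate 18.00 g; magnesium chloride 82.20 mL; IPTG 29.52 mL; streptomycin 4.41 mL

Scale factor relative to 1 L: 3.
folic acid: 7.08 µmol/L × 441.4 g/mol × 3 L ÷ 1000 = 9.38 mg
disodium phosphate: 0.6 g per 100 mL × 3000 mL ÷ 100 = 18.00 g
magnesium chloride: V = C2·V2/C1 = 0.959 mM × 3000 mL ÷ 35 mM = 82.20 mL
IPTG: V = C2·V2/C1 = 1.86 mM × 3000 mL ÷ 189 mM = 29.52 mL
streptomycin: V = C2·V2/C1 = 147 µg/mL × 3000 mL ÷ 100000 µg/mL = 4.41 mL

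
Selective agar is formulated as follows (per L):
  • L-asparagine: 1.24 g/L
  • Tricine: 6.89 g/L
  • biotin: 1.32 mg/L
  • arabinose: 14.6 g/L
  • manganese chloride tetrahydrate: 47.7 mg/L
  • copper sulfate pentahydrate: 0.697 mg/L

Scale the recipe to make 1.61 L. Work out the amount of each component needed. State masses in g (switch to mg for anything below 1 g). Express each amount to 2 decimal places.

L-asparagine 2.00 g; Tricine 11.09 g; biotin 2.13 mg; arabinose 23.51 g; manganese chloride tetrahydrate 76.80 mg; copper sulfate pentahydrate 1.12 mg

Working volume: 1.61 L.
L-asparagine: 1.24 g/L × 1.61 L = 2.00 g
Tricine: 6.89 g/L × 1.61 L = 11.09 g
biotin: 1.32 mg/L × 1.61 L = 2.13 mg
arabinose: 14.6 g/L × 1.61 L = 23.51 g
manganese chloride tetrahydrate: 47.7 mg/L × 1.61 L = 76.80 mg
copper sulfate pentahydrate: 0.697 mg/L × 1.61 L = 1.12 mg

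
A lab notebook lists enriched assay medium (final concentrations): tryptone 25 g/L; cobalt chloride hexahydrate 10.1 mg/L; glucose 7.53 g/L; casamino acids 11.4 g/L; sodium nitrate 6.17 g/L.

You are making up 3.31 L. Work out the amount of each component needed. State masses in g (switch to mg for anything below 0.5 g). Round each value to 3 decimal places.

Working volume: 3.31 L.
tryptone: 25 g/L × 3.31 L = 82.750 g
cobalt chloride hexahydrate: 10.1 mg/L × 3.31 L = 33.431 mg
glucose: 7.53 g/L × 3.31 L = 24.924 g
casamino acids: 11.4 g/L × 3.31 L = 37.734 g
sodium nitrate: 6.17 g/L × 3.31 L = 20.423 g

tryptone 82.750 g; cobalt chloride hexahydrate 33.431 mg; glucose 24.924 g; casamino acids 37.734 g; sodium nitrate 20.423 g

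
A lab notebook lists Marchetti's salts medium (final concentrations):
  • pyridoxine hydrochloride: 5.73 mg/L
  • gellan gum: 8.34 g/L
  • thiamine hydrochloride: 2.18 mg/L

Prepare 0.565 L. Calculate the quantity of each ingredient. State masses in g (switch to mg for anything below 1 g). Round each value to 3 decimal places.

Scale factor relative to 1 L: 0.565.
pyridoxine hydrochloride: 5.73 mg/L × 0.565 L = 3.237 mg
gellan gum: 8.34 g/L × 0.565 L = 4.712 g
thiamine hydrochloride: 2.18 mg/L × 0.565 L = 1.232 mg

pyridoxine hydrochloride 3.237 mg; gellan gum 4.712 g; thiamine hydrochloride 1.232 mg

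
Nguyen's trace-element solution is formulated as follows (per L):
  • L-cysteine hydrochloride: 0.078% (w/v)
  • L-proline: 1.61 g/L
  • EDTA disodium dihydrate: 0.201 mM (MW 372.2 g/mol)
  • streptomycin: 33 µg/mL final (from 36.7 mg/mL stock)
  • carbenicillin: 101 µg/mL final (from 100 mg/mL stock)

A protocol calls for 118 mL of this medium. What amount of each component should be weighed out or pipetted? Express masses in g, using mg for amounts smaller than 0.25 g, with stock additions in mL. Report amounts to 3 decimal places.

Working volume: 118 mL = 0.118 L.
L-cysteine hydrochloride: 0.078 g per 100 mL × 118 mL ÷ 100 = 0.09204 g = 92.040 mg
L-proline: 1.61 g/L × 0.118 L = 0.18998 g = 189.980 mg
EDTA disodium dihydrate: 0.201 mmol/L × 372.2 mg/mmol × 0.118 L = 8.828 mg
streptomycin: C1V1 = C2V2 → 33 µg/mL × 118 mL ÷ 36700 µg/mL = 0.106 mL
carbenicillin: V = C2·V2/C1 = 101 µg/mL × 118 mL ÷ 100000 µg/mL = 0.119 mL

L-cysteine hydrochloride 92.040 mg; L-proline 189.980 mg; EDTA disodium dihydrate 8.828 mg; streptomycin 0.106 mL; carbenicillin 0.119 mL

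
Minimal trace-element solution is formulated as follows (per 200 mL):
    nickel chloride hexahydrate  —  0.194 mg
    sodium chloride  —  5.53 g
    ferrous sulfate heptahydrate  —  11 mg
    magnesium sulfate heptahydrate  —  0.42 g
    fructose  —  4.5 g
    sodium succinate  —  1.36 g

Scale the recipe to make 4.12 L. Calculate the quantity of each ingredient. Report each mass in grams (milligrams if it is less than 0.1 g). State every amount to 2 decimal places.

Ratio of target to recipe volume: 4120 / 200 = 20.6.
nickel chloride hexahydrate: 0.194 mg × (4120 mL / 200 mL) = 4.00 mg
sodium chloride: 5.53 g × (4120 mL / 200 mL) = 113.92 g
ferrous sulfate heptahydrate: 11 mg × (4120 mL / 200 mL) = 226.6 mg = 0.23 g
magnesium sulfate heptahydrate: 0.42 g × (4120 mL / 200 mL) = 8.65 g
fructose: 4.5 g × (4120 mL / 200 mL) = 92.70 g
sodium succinate: 1.36 g × (4120 mL / 200 mL) = 28.02 g

nickel chloride hexahydrate 4.00 mg; sodium chloride 113.92 g; ferrous sulfate heptahydrate 0.23 g; magnesium sulfate heptahydrate 8.65 g; fructose 92.70 g; sodium succinate 28.02 g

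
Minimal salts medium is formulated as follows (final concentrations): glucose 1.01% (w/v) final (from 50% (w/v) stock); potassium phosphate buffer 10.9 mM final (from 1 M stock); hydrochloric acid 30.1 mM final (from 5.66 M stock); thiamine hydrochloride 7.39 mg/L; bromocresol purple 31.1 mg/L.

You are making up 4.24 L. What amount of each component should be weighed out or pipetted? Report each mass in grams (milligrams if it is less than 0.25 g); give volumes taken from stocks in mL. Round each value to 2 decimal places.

glucose 85.65 mL; potassium phosphate buffer 46.22 mL; hydrochloric acid 22.55 mL; thiamine hydrochloride 31.33 mg; bromocresol purple 131.86 mg

Working volume: 4.24 L.
glucose: dilute stock: 1.01% ÷ 50% × 4240 mL = 85.65 mL
potassium phosphate buffer: C1V1 = C2V2 → 10.9 mM × 4240 mL ÷ 1000 mM = 46.22 mL
hydrochloric acid: C1V1 = C2V2 → 30.1 mM × 4240 mL ÷ 5660 mM = 22.55 mL
thiamine hydrochloride: 7.39 mg/L × 4.24 L = 31.33 mg
bromocresol purple: 31.1 mg/L × 4.24 L = 131.86 mg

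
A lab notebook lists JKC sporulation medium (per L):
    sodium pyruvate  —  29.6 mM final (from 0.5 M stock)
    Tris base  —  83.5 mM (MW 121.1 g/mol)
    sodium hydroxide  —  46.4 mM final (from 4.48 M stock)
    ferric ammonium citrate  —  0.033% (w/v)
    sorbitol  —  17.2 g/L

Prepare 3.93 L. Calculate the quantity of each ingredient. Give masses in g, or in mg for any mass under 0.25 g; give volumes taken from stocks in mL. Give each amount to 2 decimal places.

sodium pyruvate 232.66 mL; Tris base 39.74 g; sodium hydroxide 40.70 mL; ferric ammonium citrate 1.30 g; sorbitol 67.60 g

Scale factor relative to 1 L: 3.93.
sodium pyruvate: dilute stock: 29.6 mM × 3930 mL ÷ 500 mM = 232.66 mL
Tris base: 83.5 mmol/L × 121.1 g/mol × 3.93 L ÷ 1000 = 39.74 g
sodium hydroxide: C1V1 = C2V2 → 46.4 mM × 3930 mL ÷ 4480 mM = 40.70 mL
ferric ammonium citrate: 0.033% w/v = 0.33 g/L → 0.33 × 3.93 L = 1.30 g
sorbitol: 17.2 g/L × 3.93 L = 67.60 g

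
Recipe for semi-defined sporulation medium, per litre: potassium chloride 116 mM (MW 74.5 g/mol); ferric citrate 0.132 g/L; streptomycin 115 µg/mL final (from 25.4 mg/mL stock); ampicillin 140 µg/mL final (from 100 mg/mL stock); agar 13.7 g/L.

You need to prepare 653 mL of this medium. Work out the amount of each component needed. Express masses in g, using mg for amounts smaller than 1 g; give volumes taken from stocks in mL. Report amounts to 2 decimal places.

Target volume = 653 mL = 0.653 L.
potassium chloride: 116 mmol/L × 74.5 g/mol × 0.653 L ÷ 1000 = 5.64 g
ferric citrate: 0.132 g/L × 0.653 L = 0.086196 g = 86.20 mg
streptomycin: dilute stock: 115 µg/mL × 653 mL ÷ 25400 µg/mL = 2.96 mL
ampicillin: V = C2·V2/C1 = 140 µg/mL × 653 mL ÷ 100000 µg/mL = 0.91 mL
agar: 13.7 g/L × 0.653 L = 8.95 g

potassium chloride 5.64 g; ferric citrate 86.20 mg; streptomycin 2.96 mL; ampicillin 0.91 mL; agar 8.95 g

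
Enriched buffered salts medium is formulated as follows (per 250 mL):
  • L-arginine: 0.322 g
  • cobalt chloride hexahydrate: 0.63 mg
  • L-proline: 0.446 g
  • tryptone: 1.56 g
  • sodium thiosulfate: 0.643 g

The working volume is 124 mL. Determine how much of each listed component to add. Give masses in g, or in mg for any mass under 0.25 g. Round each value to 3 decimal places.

Ratio of target to recipe volume: 124 / 250 = 0.496.
L-arginine: 0.322 g × (124 mL / 250 mL) = 0.159712 g = 159.712 mg
cobalt chloride hexahydrate: 0.63 mg × (124 mL / 250 mL) = 0.312 mg
L-proline: 0.446 g × (124 mL / 250 mL) = 0.221216 g = 221.216 mg
tryptone: 1.56 g × (124 mL / 250 mL) = 0.774 g
sodium thiosulfate: 0.643 g × (124 mL / 250 mL) = 0.319 g

L-arginine 159.712 mg; cobalt chloride hexahydrate 0.312 mg; L-proline 221.216 mg; tryptone 0.774 g; sodium thiosulfate 0.319 g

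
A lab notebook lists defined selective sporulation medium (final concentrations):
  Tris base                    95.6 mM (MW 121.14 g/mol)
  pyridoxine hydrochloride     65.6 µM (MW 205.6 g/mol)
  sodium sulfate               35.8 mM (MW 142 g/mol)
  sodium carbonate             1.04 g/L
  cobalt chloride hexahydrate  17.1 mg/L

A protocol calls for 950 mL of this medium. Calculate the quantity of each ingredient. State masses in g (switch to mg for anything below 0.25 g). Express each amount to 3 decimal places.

Working volume: 950 mL = 0.95 L.
Tris base: 95.6 mmol/L × 121.14 g/mol × 0.95 L ÷ 1000 = 11.002 g
pyridoxine hydrochloride: 65.6 µmol/L × 205.6 g/mol × 0.95 L ÷ 1000 = 12.813 mg
sodium sulfate: 35.8 mmol/L × 142 g/mol × 0.95 L ÷ 1000 = 4.829 g
sodium carbonate: 1.04 g/L × 0.95 L = 0.988 g
cobalt chloride hexahydrate: 17.1 mg/L × 0.95 L = 16.245 mg

Tris base 11.002 g; pyridoxine hydrochloride 12.813 mg; sodium sulfate 4.829 g; sodium carbonate 0.988 g; cobalt chloride hexahydrate 16.245 mg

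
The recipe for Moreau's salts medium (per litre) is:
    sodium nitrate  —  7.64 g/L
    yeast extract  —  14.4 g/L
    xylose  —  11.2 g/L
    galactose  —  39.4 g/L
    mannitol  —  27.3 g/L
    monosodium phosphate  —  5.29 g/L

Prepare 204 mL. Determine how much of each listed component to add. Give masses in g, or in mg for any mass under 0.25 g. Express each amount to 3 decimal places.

Working volume: 204 mL = 0.204 L.
sodium nitrate: 7.64 g/L × 0.204 L = 1.559 g
yeast extract: 14.4 g/L × 0.204 L = 2.938 g
xylose: 11.2 g/L × 0.204 L = 2.285 g
galactose: 39.4 g/L × 0.204 L = 8.038 g
mannitol: 27.3 g/L × 0.204 L = 5.569 g
monosodium phosphate: 5.29 g/L × 0.204 L = 1.079 g

sodium nitrate 1.559 g; yeast extract 2.938 g; xylose 2.285 g; galactose 8.038 g; mannitol 5.569 g; monosodium phosphate 1.079 g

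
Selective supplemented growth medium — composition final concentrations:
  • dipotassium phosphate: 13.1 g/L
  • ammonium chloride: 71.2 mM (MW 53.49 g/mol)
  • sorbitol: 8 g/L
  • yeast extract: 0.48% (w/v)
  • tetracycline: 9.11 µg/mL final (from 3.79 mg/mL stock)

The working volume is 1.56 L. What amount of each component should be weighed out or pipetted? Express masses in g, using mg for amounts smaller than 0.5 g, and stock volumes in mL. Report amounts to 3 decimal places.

Scale factor relative to 1 L: 1.56.
dipotassium phosphate: 13.1 g/L × 1.56 L = 20.436 g
ammonium chloride: 71.2 mmol/L × 53.49 g/mol × 1.56 L ÷ 1000 = 5.941 g
sorbitol: 8 g/L × 1.56 L = 12.480 g
yeast extract: 0.48 g per 100 mL × 1560 mL ÷ 100 = 7.488 g
tetracycline: C1V1 = C2V2 → 9.11 µg/mL × 1560 mL ÷ 3790 µg/mL = 3.750 mL

dipotassium phosphate 20.436 g; ammonium chloride 5.941 g; sorbitol 12.480 g; yeast extract 7.488 g; tetracycline 3.750 mL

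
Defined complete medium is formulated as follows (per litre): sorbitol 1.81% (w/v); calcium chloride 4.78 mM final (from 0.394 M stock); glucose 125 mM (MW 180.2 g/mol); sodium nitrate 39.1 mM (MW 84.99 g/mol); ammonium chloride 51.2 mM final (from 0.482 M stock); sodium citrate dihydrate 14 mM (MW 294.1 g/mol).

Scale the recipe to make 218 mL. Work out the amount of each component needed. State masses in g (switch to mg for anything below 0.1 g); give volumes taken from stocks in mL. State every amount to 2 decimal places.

sorbitol 3.95 g; calcium chloride 2.64 mL; glucose 4.91 g; sodium nitrate 0.72 g; ammonium chloride 23.16 mL; sodium citrate dihydrate 0.90 g

Target volume = 218 mL = 0.218 L.
sorbitol: 1.81 g per 100 mL × 218 mL ÷ 100 = 3.95 g
calcium chloride: dilute stock: 4.78 mM × 218 mL ÷ 394 mM = 2.64 mL
glucose: 125 mmol/L × 180.2 g/mol × 0.218 L ÷ 1000 = 4.91 g
sodium nitrate: 39.1 mmol/L × 84.99 g/mol × 0.218 L ÷ 1000 = 0.72 g
ammonium chloride: dilute stock: 51.2 mM × 218 mL ÷ 482 mM = 23.16 mL
sodium citrate dihydrate: 14 mmol/L × 294.1 g/mol × 0.218 L ÷ 1000 = 0.90 g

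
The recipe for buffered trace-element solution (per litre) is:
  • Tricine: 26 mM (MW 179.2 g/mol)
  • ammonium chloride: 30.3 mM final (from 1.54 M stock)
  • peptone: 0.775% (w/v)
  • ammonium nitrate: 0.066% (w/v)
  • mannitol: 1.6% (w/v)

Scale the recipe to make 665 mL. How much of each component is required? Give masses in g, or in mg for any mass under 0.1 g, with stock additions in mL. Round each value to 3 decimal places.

Scale factor relative to 1 L: 0.665.
Tricine: 26 mmol/L × 179.2 g/mol × 0.665 L ÷ 1000 = 3.098 g
ammonium chloride: C1V1 = C2V2 → 30.3 mM × 665 mL ÷ 1540 mM = 13.084 mL
peptone: 0.775% w/v = 7.75 g/L → 7.75 × 0.665 L = 5.154 g
ammonium nitrate: 0.066% w/v = 0.66 g/L → 0.66 × 0.665 L = 0.439 g
mannitol: 1.6 g per 100 mL × 665 mL ÷ 100 = 10.640 g

Tricine 3.098 g; ammonium chloride 13.084 mL; peptone 5.154 g; ammonium nitrate 0.439 g; mannitol 10.640 g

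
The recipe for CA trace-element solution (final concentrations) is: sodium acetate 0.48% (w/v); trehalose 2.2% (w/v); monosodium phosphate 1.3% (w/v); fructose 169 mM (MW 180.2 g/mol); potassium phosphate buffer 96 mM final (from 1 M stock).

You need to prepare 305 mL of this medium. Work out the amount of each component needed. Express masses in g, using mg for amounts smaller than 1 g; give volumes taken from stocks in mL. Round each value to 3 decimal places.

sodium acetate 1.464 g; trehalose 6.710 g; monosodium phosphate 3.965 g; fructose 9.288 g; potassium phosphate buffer 29.280 mL

Working volume: 305 mL = 0.305 L.
sodium acetate: 0.48 g per 100 mL × 305 mL ÷ 100 = 1.464 g
trehalose: 2.2% w/v = 22 g/L → 22 × 0.305 L = 6.710 g
monosodium phosphate: 1.3 g per 100 mL × 305 mL ÷ 100 = 3.965 g
fructose: 169 mmol/L × 180.2 g/mol × 0.305 L ÷ 1000 = 9.288 g
potassium phosphate buffer: V = C2·V2/C1 = 96 mM × 305 mL ÷ 1000 mM = 29.280 mL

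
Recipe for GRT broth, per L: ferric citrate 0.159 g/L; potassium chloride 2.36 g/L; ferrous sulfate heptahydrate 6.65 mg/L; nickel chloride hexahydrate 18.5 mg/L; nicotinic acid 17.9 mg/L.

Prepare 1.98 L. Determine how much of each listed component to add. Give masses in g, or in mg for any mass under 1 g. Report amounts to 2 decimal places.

Working volume: 1.98 L.
ferric citrate: 0.159 g/L × 1.98 L = 0.31482 g = 314.82 mg
potassium chloride: 2.36 g/L × 1.98 L = 4.67 g
ferrous sulfate heptahydrate: 6.65 mg/L × 1.98 L = 13.17 mg
nickel chloride hexahydrate: 18.5 mg/L × 1.98 L = 36.63 mg
nicotinic acid: 17.9 mg/L × 1.98 L = 35.44 mg

ferric citrate 314.82 mg; potassium chloride 4.67 g; ferrous sulfate heptahydrate 13.17 mg; nickel chloride hexahydrate 36.63 mg; nicotinic acid 35.44 mg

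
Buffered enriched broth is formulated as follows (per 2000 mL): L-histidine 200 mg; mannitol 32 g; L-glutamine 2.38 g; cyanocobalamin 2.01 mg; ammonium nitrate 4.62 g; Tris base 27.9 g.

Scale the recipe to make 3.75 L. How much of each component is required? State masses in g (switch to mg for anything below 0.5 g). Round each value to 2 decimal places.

L-histidine 375.00 mg; mannitol 60.00 g; L-glutamine 4.46 g; cyanocobalamin 3.77 mg; ammonium nitrate 8.66 g; Tris base 52.31 g

Scale factor = 3750 mL / 2000 mL = 1.875.
L-histidine: 200 mg × (3750 mL / 2000 mL) = 375.00 mg
mannitol: 32 g × (3750 mL / 2000 mL) = 60.00 g
L-glutamine: 2.38 g × (3750 mL / 2000 mL) = 4.46 g
cyanocobalamin: 2.01 mg × (3750 mL / 2000 mL) = 3.77 mg
ammonium nitrate: 4.62 g × (3750 mL / 2000 mL) = 8.66 g
Tris base: 27.9 g × (3750 mL / 2000 mL) = 52.31 g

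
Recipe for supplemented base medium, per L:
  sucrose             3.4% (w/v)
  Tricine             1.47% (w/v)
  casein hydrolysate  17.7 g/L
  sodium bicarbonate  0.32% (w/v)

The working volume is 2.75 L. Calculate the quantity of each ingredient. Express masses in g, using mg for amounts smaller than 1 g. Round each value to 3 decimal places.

Working volume: 2.75 L.
sucrose: 3.4 g per 100 mL × 2750 mL ÷ 100 = 93.500 g
Tricine: 1.47 g per 100 mL × 2750 mL ÷ 100 = 40.425 g
casein hydrolysate: 17.7 g/L × 2.75 L = 48.675 g
sodium bicarbonate: 0.32% w/v = 3.2 g/L → 3.2 × 2.75 L = 8.800 g

sucrose 93.500 g; Tricine 40.425 g; casein hydrolysate 48.675 g; sodium bicarbonate 8.800 g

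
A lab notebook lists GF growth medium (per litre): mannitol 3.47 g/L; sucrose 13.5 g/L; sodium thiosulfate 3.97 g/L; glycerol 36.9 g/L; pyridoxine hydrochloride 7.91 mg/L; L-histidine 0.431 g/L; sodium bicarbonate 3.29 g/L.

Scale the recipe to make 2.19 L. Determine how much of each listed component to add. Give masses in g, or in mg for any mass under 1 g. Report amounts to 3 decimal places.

Working volume: 2.19 L.
mannitol: 3.47 g/L × 2.19 L = 7.599 g
sucrose: 13.5 g/L × 2.19 L = 29.565 g
sodium thiosulfate: 3.97 g/L × 2.19 L = 8.694 g
glycerol: 36.9 g/L × 2.19 L = 80.811 g
pyridoxine hydrochloride: 7.91 mg/L × 2.19 L = 17.323 mg
L-histidine: 0.431 g/L × 2.19 L = 0.94389 g = 943.890 mg
sodium bicarbonate: 3.29 g/L × 2.19 L = 7.205 g

mannitol 7.599 g; sucrose 29.565 g; sodium thiosulfate 8.694 g; glycerol 80.811 g; pyridoxine hydrochloride 17.323 mg; L-histidine 943.890 mg; sodium bicarbonate 7.205 g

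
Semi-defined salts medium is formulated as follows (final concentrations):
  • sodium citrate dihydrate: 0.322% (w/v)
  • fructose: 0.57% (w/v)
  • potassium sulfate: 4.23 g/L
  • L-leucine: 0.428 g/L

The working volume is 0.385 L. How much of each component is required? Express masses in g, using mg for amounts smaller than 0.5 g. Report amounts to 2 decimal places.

sodium citrate dihydrate 1.24 g; fructose 2.19 g; potassium sulfate 1.63 g; L-leucine 164.78 mg

Scale factor relative to 1 L: 0.385.
sodium citrate dihydrate: 0.322% w/v = 3.22 g/L → 3.22 × 0.385 L = 1.24 g
fructose: 0.57 g per 100 mL × 385 mL ÷ 100 = 2.19 g
potassium sulfate: 4.23 g/L × 0.385 L = 1.63 g
L-leucine: 0.428 g/L × 0.385 L = 0.16478 g = 164.78 mg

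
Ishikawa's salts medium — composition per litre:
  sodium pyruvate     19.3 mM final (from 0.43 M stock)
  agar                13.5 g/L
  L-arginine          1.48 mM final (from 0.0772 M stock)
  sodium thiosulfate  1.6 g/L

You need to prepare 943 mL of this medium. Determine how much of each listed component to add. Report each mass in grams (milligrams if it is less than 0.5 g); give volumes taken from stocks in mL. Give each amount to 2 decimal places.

sodium pyruvate 42.33 mL; agar 12.73 g; L-arginine 18.08 mL; sodium thiosulfate 1.51 g

Working volume: 943 mL = 0.943 L.
sodium pyruvate: V = C2·V2/C1 = 19.3 mM × 943 mL ÷ 430 mM = 42.33 mL
agar: 13.5 g/L × 0.943 L = 12.73 g
L-arginine: dilute stock: 1.48 mM × 943 mL ÷ 77.2 mM = 18.08 mL
sodium thiosulfate: 1.6 g/L × 0.943 L = 1.51 g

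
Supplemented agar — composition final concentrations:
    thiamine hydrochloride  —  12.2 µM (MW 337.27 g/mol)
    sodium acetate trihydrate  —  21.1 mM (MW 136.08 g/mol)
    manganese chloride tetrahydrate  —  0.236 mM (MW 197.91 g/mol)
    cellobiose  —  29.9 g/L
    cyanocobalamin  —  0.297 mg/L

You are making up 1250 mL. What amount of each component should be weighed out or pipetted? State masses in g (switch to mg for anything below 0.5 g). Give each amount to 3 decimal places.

Working volume: 1250 mL = 1.25 L.
thiamine hydrochloride: 12.2 µmol/L × 337.27 g/mol × 1.25 L ÷ 1000 = 5.143 mg
sodium acetate trihydrate: 21.1 mmol/L × 136.08 g/mol × 1.25 L ÷ 1000 = 3.589 g
manganese chloride tetrahydrate: 0.236 mmol/L × 197.91 mg/mmol × 1.25 L = 58.383 mg
cellobiose: 29.9 g/L × 1.25 L = 37.375 g
cyanocobalamin: 0.297 mg/L × 1.25 L = 0.371 mg

thiamine hydrochloride 5.143 mg; sodium acetate trihydrate 3.589 g; manganese chloride tetrahydrate 58.383 mg; cellobiose 37.375 g; cyanocobalamin 0.371 mg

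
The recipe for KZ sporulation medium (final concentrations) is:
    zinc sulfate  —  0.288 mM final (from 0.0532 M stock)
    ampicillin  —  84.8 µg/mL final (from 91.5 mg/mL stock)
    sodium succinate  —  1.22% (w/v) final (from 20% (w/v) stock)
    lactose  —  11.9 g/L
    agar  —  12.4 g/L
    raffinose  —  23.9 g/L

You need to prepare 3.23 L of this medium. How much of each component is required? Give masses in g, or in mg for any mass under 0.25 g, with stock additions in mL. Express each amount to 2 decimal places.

zinc sulfate 17.49 mL; ampicillin 2.99 mL; sodium succinate 197.03 mL; lactose 38.44 g; agar 40.05 g; raffinose 77.20 g

Scale factor relative to 1 L: 3.23.
zinc sulfate: C1V1 = C2V2 → 0.288 mM × 3230 mL ÷ 53.2 mM = 17.49 mL
ampicillin: dilute stock: 84.8 µg/mL × 3230 mL ÷ 91500 µg/mL = 2.99 mL
sodium succinate: dilute stock: 1.22% ÷ 20% × 3230 mL = 197.03 mL
lactose: 11.9 g/L × 3.23 L = 38.44 g
agar: 12.4 g/L × 3.23 L = 40.05 g
raffinose: 23.9 g/L × 3.23 L = 77.20 g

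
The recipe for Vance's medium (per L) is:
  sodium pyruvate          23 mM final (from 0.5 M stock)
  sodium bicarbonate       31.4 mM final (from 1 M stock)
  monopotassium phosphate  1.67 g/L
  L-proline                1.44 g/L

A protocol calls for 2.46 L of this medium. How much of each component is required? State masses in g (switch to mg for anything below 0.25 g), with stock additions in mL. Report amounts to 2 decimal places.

Working volume: 2.46 L.
sodium pyruvate: V = C2·V2/C1 = 23 mM × 2460 mL ÷ 500 mM = 113.16 mL
sodium bicarbonate: C1V1 = C2V2 → 31.4 mM × 2460 mL ÷ 1000 mM = 77.24 mL
monopotassium phosphate: 1.67 g/L × 2.46 L = 4.11 g
L-proline: 1.44 g/L × 2.46 L = 3.54 g

sodium pyruvate 113.16 mL; sodium bicarbonate 77.24 mL; monopotassium phosphate 4.11 g; L-proline 3.54 g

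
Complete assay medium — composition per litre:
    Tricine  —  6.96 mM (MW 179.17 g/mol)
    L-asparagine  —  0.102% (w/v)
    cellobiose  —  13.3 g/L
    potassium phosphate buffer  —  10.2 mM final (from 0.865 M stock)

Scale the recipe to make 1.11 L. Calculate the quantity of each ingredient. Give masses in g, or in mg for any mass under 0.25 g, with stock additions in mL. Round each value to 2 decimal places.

Tricine 1.38 g; L-asparagine 1.13 g; cellobiose 14.76 g; potassium phosphate buffer 13.09 mL

Working volume: 1.11 L.
Tricine: 6.96 mmol/L × 179.17 g/mol × 1.11 L ÷ 1000 = 1.38 g
L-asparagine: 0.102% w/v = 1.02 g/L → 1.02 × 1.11 L = 1.13 g
cellobiose: 13.3 g/L × 1.11 L = 14.76 g
potassium phosphate buffer: V = C2·V2/C1 = 10.2 mM × 1110 mL ÷ 865 mM = 13.09 mL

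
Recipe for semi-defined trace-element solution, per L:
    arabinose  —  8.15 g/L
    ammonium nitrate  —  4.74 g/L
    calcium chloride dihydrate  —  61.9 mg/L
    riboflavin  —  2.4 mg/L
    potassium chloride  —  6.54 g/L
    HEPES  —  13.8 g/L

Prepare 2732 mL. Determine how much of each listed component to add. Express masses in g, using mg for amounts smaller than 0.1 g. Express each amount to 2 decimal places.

Scale factor relative to 1 L: 2.732.
arabinose: 8.15 g/L × 2.732 L = 22.27 g
ammonium nitrate: 4.74 g/L × 2.732 L = 12.95 g
calcium chloride dihydrate: 61.9 mg/L × 2.732 L = 169.111 mg = 0.17 g
riboflavin: 2.4 mg/L × 2.732 L = 6.56 mg
potassium chloride: 6.54 g/L × 2.732 L = 17.87 g
HEPES: 13.8 g/L × 2.732 L = 37.70 g

arabinose 22.27 g; ammonium nitrate 12.95 g; calcium chloride dihydrate 0.17 g; riboflavin 6.56 mg; potassium chloride 17.87 g; HEPES 37.70 g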